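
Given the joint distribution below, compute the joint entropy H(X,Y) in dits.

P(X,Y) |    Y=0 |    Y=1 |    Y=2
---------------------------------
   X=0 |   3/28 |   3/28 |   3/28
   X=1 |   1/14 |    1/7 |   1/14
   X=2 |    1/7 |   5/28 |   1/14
0.9325 dits

Joint entropy is H(X,Y) = -Σ_{x,y} p(x,y) log p(x,y).

Summing over all non-zero entries:
H(X,Y) = -[3/28·log_10(3/28) + 3/28·log_10(3/28) + 3/28·log_10(3/28) + 1/14·log_10(1/14) + 1/7·log_10(1/7) + 1/14·log_10(1/14) + 1/7·log_10(1/7) + 5/28·log_10(5/28) + 1/14·log_10(1/14)]
H(X,Y) = 0.9325 dits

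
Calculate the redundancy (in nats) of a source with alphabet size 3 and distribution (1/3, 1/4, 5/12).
0.0211 nats

Redundancy measures how far a source is from maximum entropy:
R = H_max - H(X)

Maximum entropy for 3 symbols: H_max = log_e(3) = 1.0986 nats
Actual entropy: H(X) = 1.0776 nats
Redundancy: R = 1.0986 - 1.0776 = 0.0211 nats

This redundancy represents potential for compression: the source could be compressed by 0.0211 nats per symbol.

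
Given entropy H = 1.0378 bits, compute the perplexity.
2.0531

Perplexity is 2^H (or exp(H) for natural log).

H = 1.0378 bits
Perplexity = 2^1.0378 = 2.0531

Interpretation: The model's uncertainty is equivalent to choosing uniformly among 2.1 options.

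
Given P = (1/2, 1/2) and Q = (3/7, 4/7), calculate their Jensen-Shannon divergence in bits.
0.0037 bits

Jensen-Shannon divergence is:
JSD(P||Q) = 0.5 × D_KL(P||M) + 0.5 × D_KL(Q||M)
where M = 0.5 × (P + Q) is the mixture distribution.

M = 0.5 × (1/2, 1/2) + 0.5 × (3/7, 4/7) = (13/28, 15/28)

D_KL(P||M) = 0.0037 bits
D_KL(Q||M) = 0.0037 bits

JSD(P||Q) = 0.5 × 0.0037 + 0.5 × 0.0037 = 0.0037 bits

Unlike KL divergence, JSD is symmetric and bounded: 0 ≤ JSD ≤ log(2).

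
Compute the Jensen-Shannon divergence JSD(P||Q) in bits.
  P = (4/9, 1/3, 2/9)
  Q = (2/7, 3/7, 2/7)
0.0197 bits

Jensen-Shannon divergence is:
JSD(P||Q) = 0.5 × D_KL(P||M) + 0.5 × D_KL(Q||M)
where M = 0.5 × (P + Q) is the mixture distribution.

M = 0.5 × (4/9, 1/3, 2/9) + 0.5 × (2/7, 3/7, 2/7) = (0.365079, 8/21, 0.253968)

D_KL(P||M) = 0.0191 bits
D_KL(Q||M) = 0.0203 bits

JSD(P||Q) = 0.5 × 0.0191 + 0.5 × 0.0203 = 0.0197 bits

Unlike KL divergence, JSD is symmetric and bounded: 0 ≤ JSD ≤ log(2).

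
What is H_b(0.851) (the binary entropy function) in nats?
0.4210 nats

The binary entropy function is:
H(p) = -p log(p) - (1-p) log(1-p)

H(0.851) = -0.851 × log_e(0.851) - 0.149 × log_e(0.149)
H(0.851) = 0.4210 nats

Note: Binary entropy is maximized at p=0.5 (H=1 bit) and minimized at p=0 or p=1 (H=0).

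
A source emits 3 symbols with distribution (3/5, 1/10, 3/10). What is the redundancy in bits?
0.2895 bits

Redundancy measures how far a source is from maximum entropy:
R = H_max - H(X)

Maximum entropy for 3 symbols: H_max = log_2(3) = 1.5850 bits
Actual entropy: H(X) = 1.2955 bits
Redundancy: R = 1.5850 - 1.2955 = 0.2895 bits

This redundancy represents potential for compression: the source could be compressed by 0.2895 bits per symbol.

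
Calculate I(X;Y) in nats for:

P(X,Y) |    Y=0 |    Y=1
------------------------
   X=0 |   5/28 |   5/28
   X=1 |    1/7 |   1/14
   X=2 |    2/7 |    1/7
0.0133 nats

Mutual information: I(X;Y) = H(X) + H(Y) - H(X,Y)

Marginals:
P(X) = (5/14, 3/14, 3/7), H(X) = 1.0609 nats
P(Y) = (17/28, 11/28), H(Y) = 0.6700 nats

Joint entropy: H(X,Y) = 1.7177 nats

I(X;Y) = 1.0609 + 0.6700 - 1.7177 = 0.0133 nats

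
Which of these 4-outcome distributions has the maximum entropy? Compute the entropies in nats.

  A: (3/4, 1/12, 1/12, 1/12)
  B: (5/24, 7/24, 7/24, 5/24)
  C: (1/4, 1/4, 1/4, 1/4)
C

For a discrete distribution over n outcomes, entropy is maximized by the uniform distribution.

Computing entropies:
H(A) = 0.8370 nats
H(B) = 1.3723 nats
H(C) = 1.3863 nats

The uniform distribution (where all probabilities equal 1/4) achieves the maximum entropy of log_e(4) = 1.3863 nats.

Distribution C has the highest entropy.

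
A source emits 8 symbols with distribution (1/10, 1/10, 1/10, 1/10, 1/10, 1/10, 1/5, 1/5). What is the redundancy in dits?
0.0235 dits

Redundancy measures how far a source is from maximum entropy:
R = H_max - H(X)

Maximum entropy for 8 symbols: H_max = log_10(8) = 0.9031 dits
Actual entropy: H(X) = 0.8796 dits
Redundancy: R = 0.9031 - 0.8796 = 0.0235 dits

This redundancy represents potential for compression: the source could be compressed by 0.0235 dits per symbol.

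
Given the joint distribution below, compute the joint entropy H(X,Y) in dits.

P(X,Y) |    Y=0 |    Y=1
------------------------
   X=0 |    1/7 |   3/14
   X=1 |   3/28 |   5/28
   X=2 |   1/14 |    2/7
0.7389 dits

Joint entropy is H(X,Y) = -Σ_{x,y} p(x,y) log p(x,y).

Summing over all non-zero entries:
H(X,Y) = -[1/7·log_10(1/7) + 3/14·log_10(3/14) + 3/28·log_10(3/28) + 5/28·log_10(5/28) + 1/14·log_10(1/14) + 2/7·log_10(2/7)]
H(X,Y) = 0.7389 dits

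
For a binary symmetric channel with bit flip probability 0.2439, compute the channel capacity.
0.1985 bits

For a binary symmetric channel (BSC) with error probability p:
Capacity C = 1 - H(p) bits per symbol

where H(p) = -p log₂(p) - (1-p) log₂(1-p) is the binary entropy function.

H(0.2439) = 0.8015 bits
C = 1 - 0.8015 = 0.1985 bits per symbol

This means we can reliably transmit up to 0.1985 bits of information per channel use.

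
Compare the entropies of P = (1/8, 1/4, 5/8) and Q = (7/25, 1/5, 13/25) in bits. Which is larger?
Q

Computing entropies in bits:
H(P) = 1.2988
H(Q) = 1.4692

Distribution Q has higher entropy.

Intuition: The distribution closer to uniform (more spread out) has higher entropy.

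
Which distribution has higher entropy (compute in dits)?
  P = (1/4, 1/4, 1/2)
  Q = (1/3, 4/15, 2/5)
Q

Computing entropies in dits:
H(P) = 0.4515
H(Q) = 0.4713

Distribution Q has higher entropy.

Intuition: The distribution closer to uniform (more spread out) has higher entropy.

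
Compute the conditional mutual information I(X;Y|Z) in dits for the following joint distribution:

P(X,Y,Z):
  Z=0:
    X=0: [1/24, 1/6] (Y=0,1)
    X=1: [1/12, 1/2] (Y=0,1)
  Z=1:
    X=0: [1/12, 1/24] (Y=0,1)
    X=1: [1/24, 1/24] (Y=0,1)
0.0020 dits

Conditional mutual information: I(X;Y|Z) = H(X|Z) + H(Y|Z) - H(X,Y|Z)

H(Z) = 0.2222
H(X,Z) = 0.4813 → H(X|Z) = 0.2590
H(Y,Z) = 0.4331 → H(Y|Z) = 0.2109
H(X,Y,Z) = 0.6901 → H(X,Y|Z) = 0.4679

I(X;Y|Z) = 0.2590 + 0.2109 - 0.4679 = 0.0020 dits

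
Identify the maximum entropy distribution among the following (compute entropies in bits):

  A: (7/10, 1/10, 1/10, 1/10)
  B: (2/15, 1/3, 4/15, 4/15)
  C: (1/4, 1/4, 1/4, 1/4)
C

For a discrete distribution over n outcomes, entropy is maximized by the uniform distribution.

Computing entropies:
H(A) = 1.3568 bits
H(B) = 1.9329 bits
H(C) = 2.0000 bits

The uniform distribution (where all probabilities equal 1/4) achieves the maximum entropy of log_2(4) = 2.0000 bits.

Distribution C has the highest entropy.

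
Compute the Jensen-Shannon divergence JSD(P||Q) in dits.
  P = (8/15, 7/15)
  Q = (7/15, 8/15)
0.0010 dits

Jensen-Shannon divergence is:
JSD(P||Q) = 0.5 × D_KL(P||M) + 0.5 × D_KL(Q||M)
where M = 0.5 × (P + Q) is the mixture distribution.

M = 0.5 × (8/15, 7/15) + 0.5 × (7/15, 8/15) = (1/2, 1/2)

D_KL(P||M) = 0.0010 dits
D_KL(Q||M) = 0.0010 dits

JSD(P||Q) = 0.5 × 0.0010 + 0.5 × 0.0010 = 0.0010 dits

Unlike KL divergence, JSD is symmetric and bounded: 0 ≤ JSD ≤ log(2).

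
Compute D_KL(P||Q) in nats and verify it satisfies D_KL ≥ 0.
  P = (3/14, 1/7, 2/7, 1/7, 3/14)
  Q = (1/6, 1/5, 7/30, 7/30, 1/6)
0.0474 nats

KL divergence satisfies the Gibbs inequality: D_KL(P||Q) ≥ 0 for all distributions P, Q.

D_KL(P||Q) = Σ p(x) log(p(x)/q(x))
Term by term:
  x=0: 3/14 × log_e[(3/14)/(1/6)] = 0.0539
  x=1: 1/7 × log_e[(1/7)/(1/5)] = -0.0481
  x=2: 2/7 × log_e[(2/7)/(7/30)] = 0.0579
  x=3: 1/7 × log_e[(1/7)/(7/30)] = -0.0701
  x=4: 3/14 × log_e[(3/14)/(1/6)] = 0.0539
D_KL(P||Q) = 0.0474 nats

D_KL(P||Q) = 0.0474 ≥ 0 ✓

This non-negativity is a fundamental property: relative entropy cannot be negative because it measures how different Q is from P.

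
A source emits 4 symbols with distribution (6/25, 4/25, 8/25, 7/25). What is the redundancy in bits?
0.0426 bits

Redundancy measures how far a source is from maximum entropy:
R = H_max - H(X)

Maximum entropy for 4 symbols: H_max = log_2(4) = 2.0000 bits
Actual entropy: H(X) = 1.9574 bits
Redundancy: R = 2.0000 - 1.9574 = 0.0426 bits

This redundancy represents potential for compression: the source could be compressed by 0.0426 bits per symbol.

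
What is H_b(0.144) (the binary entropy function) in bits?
0.5946 bits

The binary entropy function is:
H(p) = -p log(p) - (1-p) log(1-p)

H(0.144) = -0.144 × log_2(0.144) - 0.856 × log_2(0.856)
H(0.144) = 0.5946 bits

Note: Binary entropy is maximized at p=0.5 (H=1 bit) and minimized at p=0 or p=1 (H=0).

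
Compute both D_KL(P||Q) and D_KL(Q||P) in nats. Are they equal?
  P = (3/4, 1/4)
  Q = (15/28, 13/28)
D_KL(P||Q) = 0.0976, D_KL(Q||P) = 0.1072

KL divergence is not symmetric: D_KL(P||Q) ≠ D_KL(Q||P) in general.

D_KL(P||Q) = 0.0976 nats
D_KL(Q||P) = 0.1072 nats

No, they are not equal!

This asymmetry is why KL divergence is not a true distance metric.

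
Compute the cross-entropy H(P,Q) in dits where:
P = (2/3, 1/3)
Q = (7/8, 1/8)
0.3397 dits

Cross-entropy: H(P,Q) = -Σ p(x) log q(x)

Alternatively: H(P,Q) = H(P) + D_KL(P||Q)
H(P) = 0.2764 dits
D_KL(P||Q) = 0.0633 dits

H(P,Q) = 0.2764 + 0.0633 = 0.3397 dits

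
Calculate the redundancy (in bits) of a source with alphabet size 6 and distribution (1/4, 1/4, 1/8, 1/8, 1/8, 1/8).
0.0850 bits

Redundancy measures how far a source is from maximum entropy:
R = H_max - H(X)

Maximum entropy for 6 symbols: H_max = log_2(6) = 2.5850 bits
Actual entropy: H(X) = 2.5000 bits
Redundancy: R = 2.5850 - 2.5000 = 0.0850 bits

This redundancy represents potential for compression: the source could be compressed by 0.0850 bits per symbol.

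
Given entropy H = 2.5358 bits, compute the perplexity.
5.7990

Perplexity is 2^H (or exp(H) for natural log).

H = 2.5358 bits
Perplexity = 2^2.5358 = 5.7990

Interpretation: The model's uncertainty is equivalent to choosing uniformly among 5.8 options.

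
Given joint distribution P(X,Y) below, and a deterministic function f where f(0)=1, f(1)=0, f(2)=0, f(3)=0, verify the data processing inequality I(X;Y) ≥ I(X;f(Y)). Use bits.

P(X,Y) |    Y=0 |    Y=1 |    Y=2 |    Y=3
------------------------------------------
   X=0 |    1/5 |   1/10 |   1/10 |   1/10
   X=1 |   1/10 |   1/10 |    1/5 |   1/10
I(X;Y) = 0.0490, I(X;f(Y)) = 0.0349, inequality holds: 0.0490 ≥ 0.0349

Data Processing Inequality: For any Markov chain X → Y → Z, we have I(X;Y) ≥ I(X;Z).

Here Z = f(Y) is a deterministic function of Y, forming X → Y → Z.

Original I(X;Y) = 0.0490 bits

After applying f:
P(X,Z) where Z=f(Y):
- P(X,Z=0) = P(X,Y=1) + P(X,Y=2) + P(X,Y=3)
- P(X,Z=1) = P(X,Y=0)

I(X;Z) = I(X;f(Y)) = 0.0349 bits

Verification: 0.0490 ≥ 0.0349 ✓

Information cannot be created by processing; the function f can only lose information about X.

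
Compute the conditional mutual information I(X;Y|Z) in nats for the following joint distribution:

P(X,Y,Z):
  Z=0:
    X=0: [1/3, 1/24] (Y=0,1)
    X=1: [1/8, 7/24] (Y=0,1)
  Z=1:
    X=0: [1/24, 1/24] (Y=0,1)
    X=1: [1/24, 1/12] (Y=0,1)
0.1564 nats

Conditional mutual information: I(X;Y|Z) = H(X|Z) + H(Y|Z) - H(X,Y|Z)

H(Z) = 0.5117
H(X,Z) = 1.1996 → H(X|Z) = 0.6879
H(Y,Z) = 1.1908 → H(Y|Z) = 0.6790
H(X,Y,Z) = 1.7223 → H(X,Y|Z) = 1.2105

I(X;Y|Z) = 0.6879 + 0.6790 - 1.2105 = 0.1564 nats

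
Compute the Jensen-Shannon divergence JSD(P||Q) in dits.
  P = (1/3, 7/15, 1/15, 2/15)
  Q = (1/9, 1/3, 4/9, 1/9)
0.0492 dits

Jensen-Shannon divergence is:
JSD(P||Q) = 0.5 × D_KL(P||M) + 0.5 × D_KL(Q||M)
where M = 0.5 × (P + Q) is the mixture distribution.

M = 0.5 × (1/3, 7/15, 1/15, 2/15) + 0.5 × (1/9, 1/3, 4/9, 1/9) = (2/9, 2/5, 0.255556, 0.122222)

D_KL(P||M) = 0.0561 dits
D_KL(Q||M) = 0.0424 dits

JSD(P||Q) = 0.5 × 0.0561 + 0.5 × 0.0424 = 0.0492 dits

Unlike KL divergence, JSD is symmetric and bounded: 0 ≤ JSD ≤ log(2).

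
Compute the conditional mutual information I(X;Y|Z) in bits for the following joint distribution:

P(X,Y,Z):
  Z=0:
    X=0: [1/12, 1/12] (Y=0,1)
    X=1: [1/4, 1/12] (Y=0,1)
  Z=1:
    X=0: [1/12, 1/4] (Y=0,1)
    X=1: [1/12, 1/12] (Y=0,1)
0.0441 bits

Conditional mutual information: I(X;Y|Z) = H(X|Z) + H(Y|Z) - H(X,Y|Z)

H(Z) = 1.0000
H(X,Z) = 1.9183 → H(X|Z) = 0.9183
H(Y,Z) = 1.9183 → H(Y|Z) = 0.9183
H(X,Y,Z) = 2.7925 → H(X,Y|Z) = 1.7925

I(X;Y|Z) = 0.9183 + 0.9183 - 1.7925 = 0.0441 bits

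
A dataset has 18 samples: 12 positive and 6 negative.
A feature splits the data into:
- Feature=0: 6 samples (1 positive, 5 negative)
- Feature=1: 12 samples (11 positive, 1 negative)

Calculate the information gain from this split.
0.4257 bits

Information Gain = H(Y) - H(Y|Feature)

Before split:
P(positive) = 12/18 = 0.6667
H(Y) = 0.9183 bits

After split:
Feature=0: H = 0.6500 bits (weight = 6/18)
Feature=1: H = 0.4138 bits (weight = 12/18)
H(Y|Feature) = (6/18)×0.6500 + (12/18)×0.4138 = 0.4926 bits

Information Gain = 0.9183 - 0.4926 = 0.4257 bits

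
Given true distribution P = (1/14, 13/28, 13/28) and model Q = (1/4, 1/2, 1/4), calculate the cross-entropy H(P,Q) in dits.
0.4623 dits

Cross-entropy: H(P,Q) = -Σ p(x) log q(x)

Alternatively: H(P,Q) = H(P) + D_KL(P||Q)
H(P) = 0.3913 dits
D_KL(P||Q) = 0.0710 dits

H(P,Q) = 0.3913 + 0.0710 = 0.4623 dits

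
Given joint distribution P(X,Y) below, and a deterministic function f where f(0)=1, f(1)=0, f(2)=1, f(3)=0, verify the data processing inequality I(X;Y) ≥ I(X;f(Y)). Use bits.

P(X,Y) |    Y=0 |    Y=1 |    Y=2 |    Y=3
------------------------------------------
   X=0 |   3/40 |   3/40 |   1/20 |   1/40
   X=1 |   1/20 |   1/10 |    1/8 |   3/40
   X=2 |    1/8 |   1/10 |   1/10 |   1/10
I(X;Y) = 0.0429, I(X;f(Y)) = 0.0013, inequality holds: 0.0429 ≥ 0.0013

Data Processing Inequality: For any Markov chain X → Y → Z, we have I(X;Y) ≥ I(X;Z).

Here Z = f(Y) is a deterministic function of Y, forming X → Y → Z.

Original I(X;Y) = 0.0429 bits

After applying f:
P(X,Z) where Z=f(Y):
- P(X,Z=0) = P(X,Y=1) + P(X,Y=3)
- P(X,Z=1) = P(X,Y=0) + P(X,Y=2)

I(X;Z) = I(X;f(Y)) = 0.0013 bits

Verification: 0.0429 ≥ 0.0013 ✓

Information cannot be created by processing; the function f can only lose information about X.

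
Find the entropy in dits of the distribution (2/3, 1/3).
0.2764 dits

Shannon entropy is H(X) = -Σ p(x) log p(x).

For P = (2/3, 1/3):
H = -2/3 × log_10(2/3) -1/3 × log_10(1/3)
H = 0.2764 dits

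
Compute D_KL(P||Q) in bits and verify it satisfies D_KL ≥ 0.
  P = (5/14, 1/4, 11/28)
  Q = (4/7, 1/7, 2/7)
0.1402 bits

KL divergence satisfies the Gibbs inequality: D_KL(P||Q) ≥ 0 for all distributions P, Q.

D_KL(P||Q) = Σ p(x) log(p(x)/q(x))
Term by term:
  x=0: 5/14 × log_2[(5/14)/(4/7)] = -0.2422
  x=1: 1/4 × log_2[(1/4)/(1/7)] = 0.2018
  x=2: 11/28 × log_2[(11/28)/(2/7)] = 0.1805
D_KL(P||Q) = 0.1402 bits

D_KL(P||Q) = 0.1402 ≥ 0 ✓

This non-negativity is a fundamental property: relative entropy cannot be negative because it measures how different Q is from P.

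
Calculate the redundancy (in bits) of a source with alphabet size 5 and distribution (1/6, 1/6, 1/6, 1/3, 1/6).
0.0703 bits

Redundancy measures how far a source is from maximum entropy:
R = H_max - H(X)

Maximum entropy for 5 symbols: H_max = log_2(5) = 2.3219 bits
Actual entropy: H(X) = 2.2516 bits
Redundancy: R = 2.3219 - 2.2516 = 0.0703 bits

This redundancy represents potential for compression: the source could be compressed by 0.0703 bits per symbol.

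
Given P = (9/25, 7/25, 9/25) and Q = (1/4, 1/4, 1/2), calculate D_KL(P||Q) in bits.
0.0645 bits

KL divergence: D_KL(P||Q) = Σ p(x) log(p(x)/q(x))

Computing term by term:
  x=0: 9/25 × log_2[(9/25)/(1/4)] = 9/25 × 0.5261 = 0.1894
  x=1: 7/25 × log_2[(7/25)/(1/4)] = 7/25 × 0.1635 = 0.0458
  x=2: 9/25 × log_2[(9/25)/(1/2)] = 9/25 × -0.4739 = -0.1706

D_KL(P||Q) = 0.0645 bits

Note: KL divergence is always non-negative and equals 0 iff P = Q.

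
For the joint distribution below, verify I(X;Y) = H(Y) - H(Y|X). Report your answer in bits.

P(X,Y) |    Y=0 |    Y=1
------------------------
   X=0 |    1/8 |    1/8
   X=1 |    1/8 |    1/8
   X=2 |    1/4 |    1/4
I(X;Y) = 0.0000 bits

Mutual information has multiple equivalent forms:
- I(X;Y) = H(X) - H(X|Y)
- I(X;Y) = H(Y) - H(Y|X)
- I(X;Y) = H(X) + H(Y) - H(X,Y)

Computing all quantities:
H(X) = 1.5000, H(Y) = 1.0000, H(X,Y) = 2.5000
H(X|Y) = 1.5000, H(Y|X) = 1.0000

Verification:
H(X) - H(X|Y) = 1.5000 - 1.5000 = 0.0000
H(Y) - H(Y|X) = 1.0000 - 1.0000 = 0.0000
H(X) + H(Y) - H(X,Y) = 1.5000 + 1.0000 - 2.5000 = 0.0000

All forms give I(X;Y) = 0.0000 bits. ✓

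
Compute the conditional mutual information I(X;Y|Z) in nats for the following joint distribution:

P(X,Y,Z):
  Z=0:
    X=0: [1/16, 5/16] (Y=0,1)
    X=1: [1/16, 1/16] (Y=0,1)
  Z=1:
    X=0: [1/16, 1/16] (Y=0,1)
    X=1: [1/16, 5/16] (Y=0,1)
0.0511 nats

Conditional mutual information: I(X;Y|Z) = H(X|Z) + H(Y|Z) - H(X,Y|Z)

H(Z) = 0.6931
H(X,Z) = 1.2555 → H(X|Z) = 0.5623
H(Y,Z) = 1.2555 → H(Y|Z) = 0.5623
H(X,Y,Z) = 1.7667 → H(X,Y|Z) = 1.0735

I(X;Y|Z) = 0.5623 + 0.5623 - 1.0735 = 0.0511 nats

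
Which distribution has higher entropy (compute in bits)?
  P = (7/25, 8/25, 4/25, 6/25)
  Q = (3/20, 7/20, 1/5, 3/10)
P

Computing entropies in bits:
H(P) = 1.9574
H(Q) = 1.9261

Distribution P has higher entropy.

Intuition: The distribution closer to uniform (more spread out) has higher entropy.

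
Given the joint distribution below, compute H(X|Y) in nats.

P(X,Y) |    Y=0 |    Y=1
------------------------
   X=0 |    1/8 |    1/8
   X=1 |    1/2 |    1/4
0.5514 nats

Using the chain rule: H(X|Y) = H(X,Y) - H(Y)

First, compute H(X,Y) = 1.2130 nats

Marginal P(Y) = (5/8, 3/8)
H(Y) = 0.6616 nats

H(X|Y) = H(X,Y) - H(Y) = 1.2130 - 0.6616 = 0.5514 nats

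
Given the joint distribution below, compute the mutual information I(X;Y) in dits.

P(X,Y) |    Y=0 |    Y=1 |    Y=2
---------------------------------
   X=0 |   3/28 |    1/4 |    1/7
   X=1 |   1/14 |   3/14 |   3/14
0.0053 dits

Mutual information: I(X;Y) = H(X) + H(Y) - H(X,Y)

Marginals:
P(X) = (1/2, 1/2), H(X) = 0.3010 dits
P(Y) = (5/28, 13/28, 5/14), H(Y) = 0.4480 dits

Joint entropy: H(X,Y) = 0.7438 dits

I(X;Y) = 0.3010 + 0.4480 - 0.7438 = 0.0053 dits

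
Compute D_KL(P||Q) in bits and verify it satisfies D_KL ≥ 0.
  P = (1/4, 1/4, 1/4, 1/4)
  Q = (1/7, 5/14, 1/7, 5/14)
0.1464 bits

KL divergence satisfies the Gibbs inequality: D_KL(P||Q) ≥ 0 for all distributions P, Q.

D_KL(P||Q) = Σ p(x) log(p(x)/q(x))
Term by term:
  x=0: 1/4 × log_2[(1/4)/(1/7)] = 0.2018
  x=1: 1/4 × log_2[(1/4)/(5/14)] = -0.1286
  x=2: 1/4 × log_2[(1/4)/(1/7)] = 0.2018
  x=3: 1/4 × log_2[(1/4)/(5/14)] = -0.1286
D_KL(P||Q) = 0.1464 bits

D_KL(P||Q) = 0.1464 ≥ 0 ✓

This non-negativity is a fundamental property: relative entropy cannot be negative because it measures how different Q is from P.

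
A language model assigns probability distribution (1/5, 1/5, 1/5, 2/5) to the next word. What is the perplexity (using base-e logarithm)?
3.7893

Perplexity is e^H (or exp(H) for natural log).

First, H = -Σ p log p = 1.3322 nats
Perplexity = e^1.3322 = 3.7893

Interpretation: The model's uncertainty is equivalent to choosing uniformly among 3.8 options.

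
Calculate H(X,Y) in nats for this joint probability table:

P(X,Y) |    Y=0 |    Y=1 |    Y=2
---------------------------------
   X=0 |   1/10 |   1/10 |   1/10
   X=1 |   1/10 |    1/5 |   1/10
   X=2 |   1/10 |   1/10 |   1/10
2.1640 nats

Joint entropy is H(X,Y) = -Σ_{x,y} p(x,y) log p(x,y).

Summing over all non-zero entries:
H(X,Y) = -[1/10·log_e(1/10) + 1/10·log_e(1/10) + 1/10·log_e(1/10) + 1/10·log_e(1/10) + 1/5·log_e(1/5) + 1/10·log_e(1/10) + 1/10·log_e(1/10) + 1/10·log_e(1/10) + 1/10·log_e(1/10)]
H(X,Y) = 2.1640 nats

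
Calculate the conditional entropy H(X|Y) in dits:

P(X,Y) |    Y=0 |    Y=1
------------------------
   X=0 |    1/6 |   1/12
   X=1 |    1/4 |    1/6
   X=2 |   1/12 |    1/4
0.4392 dits

Using the chain rule: H(X|Y) = H(X,Y) - H(Y)

First, compute H(X,Y) = 0.7403 dits

Marginal P(Y) = (1/2, 1/2)
H(Y) = 0.3010 dits

H(X|Y) = H(X,Y) - H(Y) = 0.7403 - 0.3010 = 0.4392 dits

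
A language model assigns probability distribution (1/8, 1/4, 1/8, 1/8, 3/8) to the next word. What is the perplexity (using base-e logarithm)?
4.4557

Perplexity is e^H (or exp(H) for natural log).

First, H = -Σ p log p = 1.4942 nats
Perplexity = e^1.4942 = 4.4557

Interpretation: The model's uncertainty is equivalent to choosing uniformly among 4.5 options.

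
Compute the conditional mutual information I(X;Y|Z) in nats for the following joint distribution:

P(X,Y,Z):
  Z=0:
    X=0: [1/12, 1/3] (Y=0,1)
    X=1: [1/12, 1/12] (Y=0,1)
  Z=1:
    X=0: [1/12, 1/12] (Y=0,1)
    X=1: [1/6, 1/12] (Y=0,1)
0.0307 nats

Conditional mutual information: I(X;Y|Z) = H(X|Z) + H(Y|Z) - H(X,Y|Z)

H(Z) = 0.6792
H(X,Z) = 1.3086 → H(X|Z) = 0.6294
H(Y,Z) = 1.3086 → H(Y|Z) = 0.6294
H(X,Y,Z) = 1.9073 → H(X,Y|Z) = 1.2281

I(X;Y|Z) = 0.6294 + 0.6294 - 1.2281 = 0.0307 nats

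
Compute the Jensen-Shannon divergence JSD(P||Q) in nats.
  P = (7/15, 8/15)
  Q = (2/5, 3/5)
0.0023 nats

Jensen-Shannon divergence is:
JSD(P||Q) = 0.5 × D_KL(P||M) + 0.5 × D_KL(Q||M)
where M = 0.5 × (P + Q) is the mixture distribution.

M = 0.5 × (7/15, 8/15) + 0.5 × (2/5, 3/5) = (13/30, 17/30)

D_KL(P||M) = 0.0023 nats
D_KL(Q||M) = 0.0023 nats

JSD(P||Q) = 0.5 × 0.0023 + 0.5 × 0.0023 = 0.0023 nats

Unlike KL divergence, JSD is symmetric and bounded: 0 ≤ JSD ≤ log(2).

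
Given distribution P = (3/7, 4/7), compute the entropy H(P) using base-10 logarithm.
0.2966 dits

Shannon entropy is H(X) = -Σ p(x) log p(x).

For P = (3/7, 4/7):
H = -3/7 × log_10(3/7) -4/7 × log_10(4/7)
H = 0.2966 dits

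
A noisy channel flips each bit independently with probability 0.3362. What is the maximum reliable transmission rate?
0.0789 bits

For a binary symmetric channel (BSC) with error probability p:
Capacity C = 1 - H(p) bits per symbol

where H(p) = -p log₂(p) - (1-p) log₂(1-p) is the binary entropy function.

H(0.3362) = 0.9211 bits
C = 1 - 0.9211 = 0.0789 bits per symbol

This means we can reliably transmit up to 0.0789 bits of information per channel use.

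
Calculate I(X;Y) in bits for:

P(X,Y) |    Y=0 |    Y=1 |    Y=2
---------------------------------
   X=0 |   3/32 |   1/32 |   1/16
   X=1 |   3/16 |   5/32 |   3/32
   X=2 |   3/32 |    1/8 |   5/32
0.0532 bits

Mutual information: I(X;Y) = H(X) + H(Y) - H(X,Y)

Marginals:
P(X) = (3/16, 7/16, 3/8), H(X) = 1.5052 bits
P(Y) = (3/8, 5/16, 5/16), H(Y) = 1.5794 bits

Joint entropy: H(X,Y) = 3.0314 bits

I(X;Y) = 1.5052 + 1.5794 - 3.0314 = 0.0532 bits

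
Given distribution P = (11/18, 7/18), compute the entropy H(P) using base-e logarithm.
0.6682 nats

Shannon entropy is H(X) = -Σ p(x) log p(x).

For P = (11/18, 7/18):
H = -11/18 × log_e(11/18) -7/18 × log_e(7/18)
H = 0.6682 nats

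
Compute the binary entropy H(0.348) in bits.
0.9323 bits

The binary entropy function is:
H(p) = -p log(p) - (1-p) log(1-p)

H(0.348) = -0.348 × log_2(0.348) - 0.652 × log_2(0.652)
H(0.348) = 0.9323 bits

Note: Binary entropy is maximized at p=0.5 (H=1 bit) and minimized at p=0 or p=1 (H=0).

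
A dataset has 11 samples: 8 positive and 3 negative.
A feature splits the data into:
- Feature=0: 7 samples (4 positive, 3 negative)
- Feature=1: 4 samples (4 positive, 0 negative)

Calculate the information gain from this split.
0.2184 bits

Information Gain = H(Y) - H(Y|Feature)

Before split:
P(positive) = 8/11 = 0.7273
H(Y) = 0.8454 bits

After split:
Feature=0: H = 0.9852 bits (weight = 7/11)
Feature=1: H = 0.0000 bits (weight = 4/11)
H(Y|Feature) = (7/11)×0.9852 + (4/11)×0.0000 = 0.6270 bits

Information Gain = 0.8454 - 0.6270 = 0.2184 bits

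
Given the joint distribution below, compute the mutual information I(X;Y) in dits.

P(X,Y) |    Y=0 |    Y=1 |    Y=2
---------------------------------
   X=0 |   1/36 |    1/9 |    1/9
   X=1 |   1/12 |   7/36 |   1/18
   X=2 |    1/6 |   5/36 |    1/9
0.0255 dits

Mutual information: I(X;Y) = H(X) + H(Y) - H(X,Y)

Marginals:
P(X) = (1/4, 1/3, 5/12), H(X) = 0.4680 dits
P(Y) = (5/18, 4/9, 5/18), H(Y) = 0.4656 dits

Joint entropy: H(X,Y) = 0.9080 dits

I(X;Y) = 0.4680 + 0.4656 - 0.9080 = 0.0255 dits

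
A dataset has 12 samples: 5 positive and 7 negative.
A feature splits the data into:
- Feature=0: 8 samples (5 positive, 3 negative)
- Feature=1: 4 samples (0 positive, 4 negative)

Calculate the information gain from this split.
0.3436 bits

Information Gain = H(Y) - H(Y|Feature)

Before split:
P(positive) = 5/12 = 0.4167
H(Y) = 0.9799 bits

After split:
Feature=0: H = 0.9544 bits (weight = 8/12)
Feature=1: H = 0.0000 bits (weight = 4/12)
H(Y|Feature) = (8/12)×0.9544 + (4/12)×0.0000 = 0.6363 bits

Information Gain = 0.9799 - 0.6363 = 0.3436 bits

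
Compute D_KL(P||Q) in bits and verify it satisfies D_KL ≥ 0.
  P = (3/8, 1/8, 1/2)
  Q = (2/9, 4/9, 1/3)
0.3468 bits

KL divergence satisfies the Gibbs inequality: D_KL(P||Q) ≥ 0 for all distributions P, Q.

D_KL(P||Q) = Σ p(x) log(p(x)/q(x))
Term by term:
  x=0: 3/8 × log_2[(3/8)/(2/9)] = 0.2831
  x=1: 1/8 × log_2[(1/8)/(4/9)] = -0.2288
  x=2: 1/2 × log_2[(1/2)/(1/3)] = 0.2925
D_KL(P||Q) = 0.3468 bits

D_KL(P||Q) = 0.3468 ≥ 0 ✓

This non-negativity is a fundamental property: relative entropy cannot be negative because it measures how different Q is from P.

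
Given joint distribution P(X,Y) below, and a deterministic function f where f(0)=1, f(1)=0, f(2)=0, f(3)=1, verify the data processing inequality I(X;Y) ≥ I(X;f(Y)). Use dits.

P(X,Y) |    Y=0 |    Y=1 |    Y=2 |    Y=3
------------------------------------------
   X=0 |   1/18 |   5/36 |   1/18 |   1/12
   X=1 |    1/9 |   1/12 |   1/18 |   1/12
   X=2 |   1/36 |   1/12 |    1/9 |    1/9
I(X;Y) = 0.0231, I(X;f(Y)) = 0.0054, inequality holds: 0.0231 ≥ 0.0054

Data Processing Inequality: For any Markov chain X → Y → Z, we have I(X;Y) ≥ I(X;Z).

Here Z = f(Y) is a deterministic function of Y, forming X → Y → Z.

Original I(X;Y) = 0.0231 dits

After applying f:
P(X,Z) where Z=f(Y):
- P(X,Z=0) = P(X,Y=1) + P(X,Y=2)
- P(X,Z=1) = P(X,Y=0) + P(X,Y=3)

I(X;Z) = I(X;f(Y)) = 0.0054 dits

Verification: 0.0231 ≥ 0.0054 ✓

Information cannot be created by processing; the function f can only lose information about X.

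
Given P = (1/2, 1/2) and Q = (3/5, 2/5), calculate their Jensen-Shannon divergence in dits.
0.0022 dits

Jensen-Shannon divergence is:
JSD(P||Q) = 0.5 × D_KL(P||M) + 0.5 × D_KL(Q||M)
where M = 0.5 × (P + Q) is the mixture distribution.

M = 0.5 × (1/2, 1/2) + 0.5 × (3/5, 2/5) = (11/20, 9/20)

D_KL(P||M) = 0.0022 dits
D_KL(Q||M) = 0.0022 dits

JSD(P||Q) = 0.5 × 0.0022 + 0.5 × 0.0022 = 0.0022 dits

Unlike KL divergence, JSD is symmetric and bounded: 0 ≤ JSD ≤ log(2).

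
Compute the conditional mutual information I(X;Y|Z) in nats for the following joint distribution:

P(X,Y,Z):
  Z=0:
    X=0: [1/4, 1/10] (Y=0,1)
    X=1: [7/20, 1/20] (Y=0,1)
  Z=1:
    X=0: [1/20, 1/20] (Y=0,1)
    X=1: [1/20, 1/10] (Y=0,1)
0.0187 nats

Conditional mutual information: I(X;Y|Z) = H(X|Z) + H(Y|Z) - H(X,Y|Z)

H(Z) = 0.5623
H(X,Z) = 1.2488 → H(X|Z) = 0.6864
H(Y,Z) = 1.1059 → H(Y|Z) = 0.5436
H(X,Y,Z) = 1.7737 → H(X,Y|Z) = 1.2113

I(X;Y|Z) = 0.6864 + 0.5436 - 1.2113 = 0.0187 nats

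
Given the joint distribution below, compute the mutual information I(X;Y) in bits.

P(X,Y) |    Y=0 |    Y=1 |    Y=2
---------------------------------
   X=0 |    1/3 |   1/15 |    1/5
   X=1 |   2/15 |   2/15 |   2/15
0.0609 bits

Mutual information: I(X;Y) = H(X) + H(Y) - H(X,Y)

Marginals:
P(X) = (3/5, 2/5), H(X) = 0.9710 bits
P(Y) = (7/15, 1/5, 1/3), H(Y) = 1.5058 bits

Joint entropy: H(X,Y) = 2.4159 bits

I(X;Y) = 0.9710 + 1.5058 - 2.4159 = 0.0609 bits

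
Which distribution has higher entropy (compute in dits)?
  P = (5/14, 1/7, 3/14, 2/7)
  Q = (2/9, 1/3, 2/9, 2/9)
Q

Computing entropies in dits:
H(P) = 0.5792
H(Q) = 0.5945

Distribution Q has higher entropy.

Intuition: The distribution closer to uniform (more spread out) has higher entropy.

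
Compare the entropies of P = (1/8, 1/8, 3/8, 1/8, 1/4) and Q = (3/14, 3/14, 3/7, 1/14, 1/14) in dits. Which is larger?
P

Computing entropies in dits:
H(P) = 0.6489
H(Q) = 0.6082

Distribution P has higher entropy.

Intuition: The distribution closer to uniform (more spread out) has higher entropy.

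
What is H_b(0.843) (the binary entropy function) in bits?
0.6271 bits

The binary entropy function is:
H(p) = -p log(p) - (1-p) log(1-p)

H(0.843) = -0.843 × log_2(0.843) - 0.157 × log_2(0.157)
H(0.843) = 0.6271 bits

Note: Binary entropy is maximized at p=0.5 (H=1 bit) and minimized at p=0 or p=1 (H=0).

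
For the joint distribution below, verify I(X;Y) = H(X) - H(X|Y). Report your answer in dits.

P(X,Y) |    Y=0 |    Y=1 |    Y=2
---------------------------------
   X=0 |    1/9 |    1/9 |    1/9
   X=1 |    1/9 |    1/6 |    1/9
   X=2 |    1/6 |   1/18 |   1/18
I(X;Y) = 0.0172 dits

Mutual information has multiple equivalent forms:
- I(X;Y) = H(X) - H(X|Y)
- I(X;Y) = H(Y) - H(Y|X)
- I(X;Y) = H(X) + H(Y) - H(X,Y)

Computing all quantities:
H(X) = 0.4731, H(Y) = 0.4731, H(X,Y) = 0.9290
H(X|Y) = 0.4559, H(Y|X) = 0.4559

Verification:
H(X) - H(X|Y) = 0.4731 - 0.4559 = 0.0172
H(Y) - H(Y|X) = 0.4731 - 0.4559 = 0.0172
H(X) + H(Y) - H(X,Y) = 0.4731 + 0.4731 - 0.9290 = 0.0172

All forms give I(X;Y) = 0.0172 dits. ✓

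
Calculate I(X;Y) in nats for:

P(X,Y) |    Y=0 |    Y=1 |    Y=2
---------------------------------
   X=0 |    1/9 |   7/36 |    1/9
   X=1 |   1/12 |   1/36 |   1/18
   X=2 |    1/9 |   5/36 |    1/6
0.0336 nats

Mutual information: I(X;Y) = H(X) + H(Y) - H(X,Y)

Marginals:
P(X) = (5/12, 1/6, 5/12), H(X) = 1.0282 nats
P(Y) = (11/36, 13/36, 1/3), H(Y) = 1.0963 nats

Joint entropy: H(X,Y) = 2.0908 nats

I(X;Y) = 1.0282 + 1.0963 - 2.0908 = 0.0336 nats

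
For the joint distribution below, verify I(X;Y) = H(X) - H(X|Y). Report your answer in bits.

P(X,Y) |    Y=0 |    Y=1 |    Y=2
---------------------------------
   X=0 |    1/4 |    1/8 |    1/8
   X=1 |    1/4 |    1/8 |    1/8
I(X;Y) = 0.0000 bits

Mutual information has multiple equivalent forms:
- I(X;Y) = H(X) - H(X|Y)
- I(X;Y) = H(Y) - H(Y|X)
- I(X;Y) = H(X) + H(Y) - H(X,Y)

Computing all quantities:
H(X) = 1.0000, H(Y) = 1.5000, H(X,Y) = 2.5000
H(X|Y) = 1.0000, H(Y|X) = 1.5000

Verification:
H(X) - H(X|Y) = 1.0000 - 1.0000 = 0.0000
H(Y) - H(Y|X) = 1.5000 - 1.5000 = 0.0000
H(X) + H(Y) - H(X,Y) = 1.0000 + 1.5000 - 2.5000 = 0.0000

All forms give I(X;Y) = 0.0000 bits. ✓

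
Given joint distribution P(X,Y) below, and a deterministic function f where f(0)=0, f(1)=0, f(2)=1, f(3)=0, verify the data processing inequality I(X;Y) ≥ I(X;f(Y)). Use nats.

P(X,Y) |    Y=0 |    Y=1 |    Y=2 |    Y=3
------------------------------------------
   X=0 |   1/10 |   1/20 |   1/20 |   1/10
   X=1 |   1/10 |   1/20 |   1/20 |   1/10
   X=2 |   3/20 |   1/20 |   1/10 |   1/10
I(X;Y) = 0.0089, I(X;f(Y)) = 0.0051, inequality holds: 0.0089 ≥ 0.0051

Data Processing Inequality: For any Markov chain X → Y → Z, we have I(X;Y) ≥ I(X;Z).

Here Z = f(Y) is a deterministic function of Y, forming X → Y → Z.

Original I(X;Y) = 0.0089 nats

After applying f:
P(X,Z) where Z=f(Y):
- P(X,Z=0) = P(X,Y=0) + P(X,Y=1) + P(X,Y=3)
- P(X,Z=1) = P(X,Y=2)

I(X;Z) = I(X;f(Y)) = 0.0051 nats

Verification: 0.0089 ≥ 0.0051 ✓

Information cannot be created by processing; the function f can only lose information about X.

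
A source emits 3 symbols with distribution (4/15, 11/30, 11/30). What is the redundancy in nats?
0.0104 nats

Redundancy measures how far a source is from maximum entropy:
R = H_max - H(X)

Maximum entropy for 3 symbols: H_max = log_e(3) = 1.0986 nats
Actual entropy: H(X) = 1.0882 nats
Redundancy: R = 1.0986 - 1.0882 = 0.0104 nats

This redundancy represents potential for compression: the source could be compressed by 0.0104 nats per symbol.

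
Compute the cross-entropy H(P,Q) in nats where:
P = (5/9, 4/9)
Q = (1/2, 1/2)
0.6931 nats

Cross-entropy: H(P,Q) = -Σ p(x) log q(x)

Alternatively: H(P,Q) = H(P) + D_KL(P||Q)
H(P) = 0.6870 nats
D_KL(P||Q) = 0.0062 nats

H(P,Q) = 0.6870 + 0.0062 = 0.6931 nats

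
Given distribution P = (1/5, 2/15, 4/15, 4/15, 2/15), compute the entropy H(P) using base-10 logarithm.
0.6793 dits

Shannon entropy is H(X) = -Σ p(x) log p(x).

For P = (1/5, 2/15, 4/15, 4/15, 2/15):
H = -1/5 × log_10(1/5) -2/15 × log_10(2/15) -4/15 × log_10(4/15) -4/15 × log_10(4/15) -2/15 × log_10(2/15)
H = 0.6793 dits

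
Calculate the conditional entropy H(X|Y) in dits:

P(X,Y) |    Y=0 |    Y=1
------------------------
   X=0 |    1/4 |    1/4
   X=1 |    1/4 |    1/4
0.3010 dits

Using the chain rule: H(X|Y) = H(X,Y) - H(Y)

First, compute H(X,Y) = 0.6021 dits

Marginal P(Y) = (1/2, 1/2)
H(Y) = 0.3010 dits

H(X|Y) = H(X,Y) - H(Y) = 0.6021 - 0.3010 = 0.3010 dits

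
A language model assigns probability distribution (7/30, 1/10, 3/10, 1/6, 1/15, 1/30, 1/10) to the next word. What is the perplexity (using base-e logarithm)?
5.7766

Perplexity is e^H (or exp(H) for natural log).

First, H = -Σ p log p = 1.7538 nats
Perplexity = e^1.7538 = 5.7766

Interpretation: The model's uncertainty is equivalent to choosing uniformly among 5.8 options.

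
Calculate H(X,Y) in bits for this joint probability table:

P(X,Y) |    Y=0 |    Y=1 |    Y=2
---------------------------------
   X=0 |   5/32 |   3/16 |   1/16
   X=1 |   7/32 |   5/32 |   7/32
2.4990 bits

Joint entropy is H(X,Y) = -Σ_{x,y} p(x,y) log p(x,y).

Summing over all non-zero entries:
H(X,Y) = -[5/32·log_2(5/32) + 3/16·log_2(3/16) + 1/16·log_2(1/16) + 7/32·log_2(7/32) + 5/32·log_2(5/32) + 7/32·log_2(7/32)]
H(X,Y) = 2.4990 bits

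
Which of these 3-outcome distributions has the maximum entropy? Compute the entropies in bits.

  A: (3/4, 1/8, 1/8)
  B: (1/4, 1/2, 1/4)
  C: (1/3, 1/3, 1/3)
C

For a discrete distribution over n outcomes, entropy is maximized by the uniform distribution.

Computing entropies:
H(A) = 1.0613 bits
H(B) = 1.5000 bits
H(C) = 1.5850 bits

The uniform distribution (where all probabilities equal 1/3) achieves the maximum entropy of log_2(3) = 1.5850 bits.

Distribution C has the highest entropy.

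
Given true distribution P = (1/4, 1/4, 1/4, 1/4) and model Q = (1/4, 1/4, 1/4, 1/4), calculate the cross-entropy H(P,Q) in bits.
2.0000 bits

Cross-entropy: H(P,Q) = -Σ p(x) log q(x)

Alternatively: H(P,Q) = H(P) + D_KL(P||Q)
H(P) = 2.0000 bits
D_KL(P||Q) = 0.0000 bits

H(P,Q) = 2.0000 + 0.0000 = 2.0000 bits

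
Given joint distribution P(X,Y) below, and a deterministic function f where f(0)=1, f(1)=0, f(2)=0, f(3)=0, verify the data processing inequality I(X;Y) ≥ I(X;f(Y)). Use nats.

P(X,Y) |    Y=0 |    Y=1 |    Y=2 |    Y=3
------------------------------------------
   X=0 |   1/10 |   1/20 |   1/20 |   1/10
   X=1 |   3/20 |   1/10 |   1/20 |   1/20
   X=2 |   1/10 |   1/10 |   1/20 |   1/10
I(X;Y) = 0.0262, I(X;f(Y)) = 0.0081, inequality holds: 0.0262 ≥ 0.0081

Data Processing Inequality: For any Markov chain X → Y → Z, we have I(X;Y) ≥ I(X;Z).

Here Z = f(Y) is a deterministic function of Y, forming X → Y → Z.

Original I(X;Y) = 0.0262 nats

After applying f:
P(X,Z) where Z=f(Y):
- P(X,Z=0) = P(X,Y=1) + P(X,Y=2) + P(X,Y=3)
- P(X,Z=1) = P(X,Y=0)

I(X;Z) = I(X;f(Y)) = 0.0081 nats

Verification: 0.0262 ≥ 0.0081 ✓

Information cannot be created by processing; the function f can only lose information about X.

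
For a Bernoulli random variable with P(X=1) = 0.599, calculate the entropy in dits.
0.2925 dits

The binary entropy function is:
H(p) = -p log(p) - (1-p) log(1-p)

H(0.599) = -0.599 × log_10(0.599) - 0.401 × log_10(0.401)
H(0.599) = 0.2925 dits

Note: Binary entropy is maximized at p=0.5 (H=1 bit) and minimized at p=0 or p=1 (H=0).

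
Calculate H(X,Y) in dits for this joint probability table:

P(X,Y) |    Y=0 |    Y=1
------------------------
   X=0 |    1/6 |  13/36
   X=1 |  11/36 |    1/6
0.5765 dits

Joint entropy is H(X,Y) = -Σ_{x,y} p(x,y) log p(x,y).

Summing over all non-zero entries:
H(X,Y) = -[1/6·log_10(1/6) + 13/36·log_10(13/36) + 11/36·log_10(11/36) + 1/6·log_10(1/6)]
H(X,Y) = 0.5765 dits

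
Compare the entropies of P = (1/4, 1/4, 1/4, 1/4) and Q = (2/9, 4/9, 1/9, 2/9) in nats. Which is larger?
P

Computing entropies in nats:
H(P) = 1.3863
H(Q) = 1.2730

Distribution P has higher entropy.

Intuition: The distribution closer to uniform (more spread out) has higher entropy.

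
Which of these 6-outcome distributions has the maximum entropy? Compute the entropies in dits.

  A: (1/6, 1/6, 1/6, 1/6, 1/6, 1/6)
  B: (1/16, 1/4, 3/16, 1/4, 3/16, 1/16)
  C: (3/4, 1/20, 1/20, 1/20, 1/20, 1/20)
A

For a discrete distribution over n outcomes, entropy is maximized by the uniform distribution.

Computing entropies:
H(A) = 0.7782 dits
H(B) = 0.7242 dits
H(C) = 0.4190 dits

The uniform distribution (where all probabilities equal 1/6) achieves the maximum entropy of log_10(6) = 0.7782 dits.

Distribution A has the highest entropy.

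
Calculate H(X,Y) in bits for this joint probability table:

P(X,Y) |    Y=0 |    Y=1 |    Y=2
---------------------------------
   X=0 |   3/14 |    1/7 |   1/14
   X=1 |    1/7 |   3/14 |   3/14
2.5027 bits

Joint entropy is H(X,Y) = -Σ_{x,y} p(x,y) log p(x,y).

Summing over all non-zero entries:
H(X,Y) = -[3/14·log_2(3/14) + 1/7·log_2(1/7) + 1/14·log_2(1/14) + 1/7·log_2(1/7) + 3/14·log_2(3/14) + 3/14·log_2(3/14)]
H(X,Y) = 2.5027 bits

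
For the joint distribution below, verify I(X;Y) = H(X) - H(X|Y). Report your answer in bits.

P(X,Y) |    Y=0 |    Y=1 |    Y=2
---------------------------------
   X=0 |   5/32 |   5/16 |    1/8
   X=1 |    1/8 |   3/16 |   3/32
I(X;Y) = 0.0030 bits

Mutual information has multiple equivalent forms:
- I(X;Y) = H(X) - H(X|Y)
- I(X;Y) = H(Y) - H(Y|X)
- I(X;Y) = H(X) + H(Y) - H(X,Y)

Computing all quantities:
H(X) = 0.9745, H(Y) = 1.4943, H(X,Y) = 2.4658
H(X|Y) = 0.9715, H(Y|X) = 1.4913

Verification:
H(X) - H(X|Y) = 0.9745 - 0.9715 = 0.0030
H(Y) - H(Y|X) = 1.4943 - 1.4913 = 0.0030
H(X) + H(Y) - H(X,Y) = 0.9745 + 1.4943 - 2.4658 = 0.0030

All forms give I(X;Y) = 0.0030 bits. ✓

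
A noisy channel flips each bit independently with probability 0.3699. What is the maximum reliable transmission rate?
0.0494 bits

For a binary symmetric channel (BSC) with error probability p:
Capacity C = 1 - H(p) bits per symbol

where H(p) = -p log₂(p) - (1-p) log₂(1-p) is the binary entropy function.

H(0.3699) = 0.9506 bits
C = 1 - 0.9506 = 0.0494 bits per symbol

This means we can reliably transmit up to 0.0494 bits of information per channel use.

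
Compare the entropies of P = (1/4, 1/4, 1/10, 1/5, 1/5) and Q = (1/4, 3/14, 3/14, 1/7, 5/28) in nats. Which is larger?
Q

Computing entropies in nats:
H(P) = 1.5672
H(Q) = 1.5924

Distribution Q has higher entropy.

Intuition: The distribution closer to uniform (more spread out) has higher entropy.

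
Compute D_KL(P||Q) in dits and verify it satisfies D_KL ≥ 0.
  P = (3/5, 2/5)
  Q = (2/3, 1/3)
0.0042 dits

KL divergence satisfies the Gibbs inequality: D_KL(P||Q) ≥ 0 for all distributions P, Q.

D_KL(P||Q) = Σ p(x) log(p(x)/q(x))
Term by term:
  x=0: 3/5 × log_10[(3/5)/(2/3)] = -0.0275
  x=1: 2/5 × log_10[(2/5)/(1/3)] = 0.0317
D_KL(P||Q) = 0.0042 dits

D_KL(P||Q) = 0.0042 ≥ 0 ✓

This non-negativity is a fundamental property: relative entropy cannot be negative because it measures how different Q is from P.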